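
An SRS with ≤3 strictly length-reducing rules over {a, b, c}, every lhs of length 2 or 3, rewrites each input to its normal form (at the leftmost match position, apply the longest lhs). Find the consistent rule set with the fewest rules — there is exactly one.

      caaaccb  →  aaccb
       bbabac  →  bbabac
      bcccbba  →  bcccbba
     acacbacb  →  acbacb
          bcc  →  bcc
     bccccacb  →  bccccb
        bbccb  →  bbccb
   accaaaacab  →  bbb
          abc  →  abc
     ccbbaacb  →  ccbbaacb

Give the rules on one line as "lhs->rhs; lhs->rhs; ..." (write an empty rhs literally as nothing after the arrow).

  | caaaccb => aaccb
  | bbabac
  | bcccbba
  | acacbacb => acbacb

aaa->bb; ca->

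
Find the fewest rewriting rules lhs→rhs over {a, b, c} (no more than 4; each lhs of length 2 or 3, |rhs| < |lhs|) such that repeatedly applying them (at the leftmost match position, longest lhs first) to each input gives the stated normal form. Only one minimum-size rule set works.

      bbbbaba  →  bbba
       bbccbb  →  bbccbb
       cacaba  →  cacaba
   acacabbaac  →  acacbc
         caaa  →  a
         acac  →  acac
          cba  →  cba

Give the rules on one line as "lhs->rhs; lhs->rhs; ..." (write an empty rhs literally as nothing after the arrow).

  | bbbbaba => bbba
  | bbccbb
  | cacaba
  | acacabbaac => acacbcaac => acacbc

abb->bc; bab->; caa->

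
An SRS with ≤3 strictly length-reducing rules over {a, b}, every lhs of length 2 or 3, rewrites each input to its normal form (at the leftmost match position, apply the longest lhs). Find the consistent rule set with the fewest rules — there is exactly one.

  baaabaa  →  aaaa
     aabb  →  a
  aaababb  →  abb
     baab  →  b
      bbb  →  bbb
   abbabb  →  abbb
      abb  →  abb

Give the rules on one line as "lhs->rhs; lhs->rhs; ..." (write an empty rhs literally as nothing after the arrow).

aab->ba; bab->a; bba->b

  | baaabaa => babaaa => aaaa
  | aabb => bab => a
  | aaababb => abaabb => abbab => abb
  | baab => bba => b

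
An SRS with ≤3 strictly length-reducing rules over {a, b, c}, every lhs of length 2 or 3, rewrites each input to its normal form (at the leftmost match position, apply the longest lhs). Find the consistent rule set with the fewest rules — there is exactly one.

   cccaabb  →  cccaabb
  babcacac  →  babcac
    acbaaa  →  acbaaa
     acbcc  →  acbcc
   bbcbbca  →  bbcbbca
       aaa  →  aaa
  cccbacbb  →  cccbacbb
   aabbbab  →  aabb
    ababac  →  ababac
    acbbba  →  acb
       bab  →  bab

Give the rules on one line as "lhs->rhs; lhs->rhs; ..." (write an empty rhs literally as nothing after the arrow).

  | cccaabb
  | babcacac => babcac
  | acbaaa
  | acbcc

aca->a; bba->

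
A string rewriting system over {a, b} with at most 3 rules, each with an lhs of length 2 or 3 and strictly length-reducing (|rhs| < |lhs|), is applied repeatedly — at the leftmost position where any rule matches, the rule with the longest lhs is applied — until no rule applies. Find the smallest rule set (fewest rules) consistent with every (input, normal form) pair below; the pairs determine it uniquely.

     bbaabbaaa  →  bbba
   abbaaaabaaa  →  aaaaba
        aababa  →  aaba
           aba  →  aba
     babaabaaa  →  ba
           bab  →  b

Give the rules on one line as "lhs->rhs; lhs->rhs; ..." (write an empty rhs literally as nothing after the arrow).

abb->; baa->ba; bab->b

  | bbaabbaaa => bbabbaaa => bbbaaa => bbbaa => bbba
  | abbaaaabaaa => aaaabaaa => aaaabaa => aaaaba
  | aababa => aaba
  | aba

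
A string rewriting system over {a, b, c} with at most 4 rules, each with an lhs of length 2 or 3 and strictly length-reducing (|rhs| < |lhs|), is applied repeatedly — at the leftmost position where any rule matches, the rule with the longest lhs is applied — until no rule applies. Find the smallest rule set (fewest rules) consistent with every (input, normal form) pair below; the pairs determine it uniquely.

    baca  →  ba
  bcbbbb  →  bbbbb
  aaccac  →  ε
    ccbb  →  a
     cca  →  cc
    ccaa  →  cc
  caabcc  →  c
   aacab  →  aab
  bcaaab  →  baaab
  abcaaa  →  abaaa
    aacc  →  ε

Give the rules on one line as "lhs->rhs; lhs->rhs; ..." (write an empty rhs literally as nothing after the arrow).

ac->; bc->b; ca->c; cb->a

  | baca => ba
  | bcbbbb => bbbbb
  | aaccac => acac => ac => ε
  | ccbb => cab => cb => a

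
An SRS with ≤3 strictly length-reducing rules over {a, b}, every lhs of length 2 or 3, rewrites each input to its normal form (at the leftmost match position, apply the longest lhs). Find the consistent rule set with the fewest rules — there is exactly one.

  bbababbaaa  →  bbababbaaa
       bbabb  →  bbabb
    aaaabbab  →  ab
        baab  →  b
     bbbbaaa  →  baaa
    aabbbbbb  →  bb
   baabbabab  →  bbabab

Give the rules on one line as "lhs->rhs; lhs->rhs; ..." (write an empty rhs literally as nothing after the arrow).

  | bbababbaaa
  | bbabb
  | aaaabbab => aabab => ab
  | baab => b

aab->; bbb->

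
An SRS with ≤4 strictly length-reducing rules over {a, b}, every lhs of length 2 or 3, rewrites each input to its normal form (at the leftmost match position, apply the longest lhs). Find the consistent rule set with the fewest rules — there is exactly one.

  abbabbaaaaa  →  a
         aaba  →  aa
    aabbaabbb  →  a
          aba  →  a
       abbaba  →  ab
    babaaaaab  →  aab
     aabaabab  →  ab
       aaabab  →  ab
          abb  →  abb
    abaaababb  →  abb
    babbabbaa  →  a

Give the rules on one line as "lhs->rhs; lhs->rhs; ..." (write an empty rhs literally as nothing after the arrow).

aaa->a; ba->; bbb->a

  | abbabbaaaaa => abbbaaaaa => aaaaaaa => aaaaa => aaa => a
  | aaba => aa
  | aabbaabbb => aababbb => aabbb => aaa => a
  | aba => a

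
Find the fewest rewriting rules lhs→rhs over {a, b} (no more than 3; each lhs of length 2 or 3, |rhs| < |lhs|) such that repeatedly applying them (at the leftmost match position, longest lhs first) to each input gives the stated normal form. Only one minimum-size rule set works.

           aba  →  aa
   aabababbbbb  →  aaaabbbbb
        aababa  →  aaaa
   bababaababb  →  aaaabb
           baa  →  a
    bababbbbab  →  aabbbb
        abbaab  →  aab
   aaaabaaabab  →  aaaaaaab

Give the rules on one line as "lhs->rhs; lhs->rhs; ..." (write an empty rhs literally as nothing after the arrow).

ba->a; baa->a; bba->b

  | aba => aa
  | aabababbbbb => aaababbbbb => aaaabbbbb
  | aababa => aaaba => aaaa
  | bababaababb => ababaababb => aabaababb => aaababb => aaaabb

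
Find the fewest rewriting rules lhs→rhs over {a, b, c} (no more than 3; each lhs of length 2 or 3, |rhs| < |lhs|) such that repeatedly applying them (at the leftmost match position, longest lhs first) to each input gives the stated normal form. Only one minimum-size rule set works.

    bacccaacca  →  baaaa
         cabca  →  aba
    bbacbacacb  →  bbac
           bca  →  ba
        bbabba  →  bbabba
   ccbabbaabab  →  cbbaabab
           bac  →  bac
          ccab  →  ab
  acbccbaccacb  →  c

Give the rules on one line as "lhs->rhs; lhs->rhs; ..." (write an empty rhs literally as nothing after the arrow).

  | bacccaacca => baccaacca => bacaacca => baaacca => baaaca => baaaa
  | cabca => abca => aba
  | bbacbacacb => bbcacacb => bbacacb => bbaacb => bbac
  | bca => ba

acb->c; ca->a; cba->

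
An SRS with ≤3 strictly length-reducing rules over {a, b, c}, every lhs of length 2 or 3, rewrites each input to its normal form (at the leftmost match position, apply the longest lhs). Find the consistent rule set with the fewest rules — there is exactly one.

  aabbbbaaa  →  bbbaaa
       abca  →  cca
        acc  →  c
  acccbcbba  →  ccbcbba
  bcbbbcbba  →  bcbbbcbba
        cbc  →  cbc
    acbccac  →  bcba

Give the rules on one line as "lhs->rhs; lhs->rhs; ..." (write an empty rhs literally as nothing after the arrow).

ab->c; ac->; cac->ba

  | aabbbbaaa => acbbbaaa => bbbaaa
  | abca => cca
  | acc => c
  | acccbcbba => ccbcbba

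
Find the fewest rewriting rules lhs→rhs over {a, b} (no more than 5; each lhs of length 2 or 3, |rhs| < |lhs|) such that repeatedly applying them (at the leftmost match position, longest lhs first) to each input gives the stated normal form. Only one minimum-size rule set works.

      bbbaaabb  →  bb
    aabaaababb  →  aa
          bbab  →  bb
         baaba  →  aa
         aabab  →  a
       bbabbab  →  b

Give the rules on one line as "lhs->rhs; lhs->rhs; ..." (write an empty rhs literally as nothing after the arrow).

  | bbbaaabb => bbaaabb => baaabb => aaabb => bb
  | aabaaababb => aaaababb => ababb => abb => aa
  | bbab => bb
  | baaba => aaba => aa

aaa->; ab->; abb->aa; baa->aa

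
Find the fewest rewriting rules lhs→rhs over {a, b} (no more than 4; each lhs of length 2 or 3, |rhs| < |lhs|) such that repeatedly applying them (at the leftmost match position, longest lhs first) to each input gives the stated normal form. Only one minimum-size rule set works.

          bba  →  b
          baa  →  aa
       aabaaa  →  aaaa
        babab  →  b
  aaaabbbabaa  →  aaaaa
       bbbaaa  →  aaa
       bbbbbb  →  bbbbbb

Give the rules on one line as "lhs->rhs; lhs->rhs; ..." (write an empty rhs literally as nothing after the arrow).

aba->a; ba->; baa->aa

  | bba => b
  | baa => aa
  | aabaaa => aaaa
  | babab => bab => b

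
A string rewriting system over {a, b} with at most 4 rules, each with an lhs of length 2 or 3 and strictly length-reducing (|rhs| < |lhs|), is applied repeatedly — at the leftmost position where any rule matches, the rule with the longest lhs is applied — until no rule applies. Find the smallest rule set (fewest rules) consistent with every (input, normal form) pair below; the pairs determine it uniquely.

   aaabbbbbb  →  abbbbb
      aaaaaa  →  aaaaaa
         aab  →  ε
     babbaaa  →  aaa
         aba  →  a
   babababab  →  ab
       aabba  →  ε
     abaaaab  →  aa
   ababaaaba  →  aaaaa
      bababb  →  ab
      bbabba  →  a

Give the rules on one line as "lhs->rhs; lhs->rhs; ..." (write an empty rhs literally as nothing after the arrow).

aab->; ba->; bab->aa

  | aaabbbbbb => abbbbb
  | aaaaaa
  | aab => ε
  | babbaaa => aabaaa => aaa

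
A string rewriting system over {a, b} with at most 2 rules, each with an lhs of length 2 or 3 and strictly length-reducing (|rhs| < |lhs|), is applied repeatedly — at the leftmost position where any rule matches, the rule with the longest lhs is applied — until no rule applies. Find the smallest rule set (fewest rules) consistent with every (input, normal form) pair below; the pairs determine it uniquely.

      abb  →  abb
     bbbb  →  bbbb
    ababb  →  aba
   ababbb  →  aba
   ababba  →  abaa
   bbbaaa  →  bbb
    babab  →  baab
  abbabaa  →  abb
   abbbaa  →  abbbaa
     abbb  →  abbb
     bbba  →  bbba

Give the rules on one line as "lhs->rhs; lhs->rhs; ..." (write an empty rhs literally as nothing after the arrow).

  | abb
  | bbbb
  | ababb => abab => aba
  | ababbb => ababb => abab => aba

aaa->; bab->ba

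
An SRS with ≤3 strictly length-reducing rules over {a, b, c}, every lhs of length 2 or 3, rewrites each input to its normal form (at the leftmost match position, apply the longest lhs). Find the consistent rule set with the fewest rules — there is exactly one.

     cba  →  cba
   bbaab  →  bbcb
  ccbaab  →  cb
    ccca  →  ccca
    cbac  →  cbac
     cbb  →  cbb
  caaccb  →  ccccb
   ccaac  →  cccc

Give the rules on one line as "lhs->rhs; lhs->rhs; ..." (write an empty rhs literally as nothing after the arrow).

  | cba
  | bbaab => bbcb
  | ccbaab => ccbcb => cb
  | ccca

aa->c; cbc->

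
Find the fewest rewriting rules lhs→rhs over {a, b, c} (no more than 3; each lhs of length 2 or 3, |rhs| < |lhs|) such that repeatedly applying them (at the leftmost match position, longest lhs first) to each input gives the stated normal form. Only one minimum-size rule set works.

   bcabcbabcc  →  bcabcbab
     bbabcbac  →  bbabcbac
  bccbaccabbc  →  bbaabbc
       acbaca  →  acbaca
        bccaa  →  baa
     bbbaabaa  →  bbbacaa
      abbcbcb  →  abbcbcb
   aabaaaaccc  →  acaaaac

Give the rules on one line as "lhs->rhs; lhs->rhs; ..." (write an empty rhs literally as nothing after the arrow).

  | bcabcbabcc => bcabcbab
  | bbabcbac
  | bccbaccabbc => bbaccabbc => bbaabbc
  | acbaca

aba->ca; cc->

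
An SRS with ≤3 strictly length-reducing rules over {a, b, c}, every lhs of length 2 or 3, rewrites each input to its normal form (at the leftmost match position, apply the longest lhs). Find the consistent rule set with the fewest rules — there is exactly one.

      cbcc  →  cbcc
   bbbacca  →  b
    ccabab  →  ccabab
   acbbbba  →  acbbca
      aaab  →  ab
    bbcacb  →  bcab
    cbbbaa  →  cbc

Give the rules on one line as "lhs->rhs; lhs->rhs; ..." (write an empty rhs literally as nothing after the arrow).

  | cbcc
  | bbbacca => bcacca => bbaca => caca => baa => b
  | ccabab
  | acbbbba => acbbca

aa->; bba->ca; cac->ba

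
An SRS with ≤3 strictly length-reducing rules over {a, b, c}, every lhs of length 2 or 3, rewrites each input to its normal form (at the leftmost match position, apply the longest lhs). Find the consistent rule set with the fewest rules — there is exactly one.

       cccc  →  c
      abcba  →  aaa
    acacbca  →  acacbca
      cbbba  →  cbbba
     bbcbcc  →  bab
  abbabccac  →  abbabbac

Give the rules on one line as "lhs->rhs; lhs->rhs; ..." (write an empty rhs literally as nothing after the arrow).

bcb->a; cc->b; ccc->

  | cccc => c
  | abcba => aaa
  | acacbca
  | cbbba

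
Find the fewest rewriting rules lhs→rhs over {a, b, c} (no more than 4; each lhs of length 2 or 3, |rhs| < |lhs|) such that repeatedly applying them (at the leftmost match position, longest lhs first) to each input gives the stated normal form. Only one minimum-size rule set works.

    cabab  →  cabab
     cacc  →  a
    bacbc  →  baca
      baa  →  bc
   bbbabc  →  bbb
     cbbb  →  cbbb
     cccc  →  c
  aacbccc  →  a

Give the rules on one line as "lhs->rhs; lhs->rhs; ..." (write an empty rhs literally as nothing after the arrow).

  | cabab
  | cacc => caa => cc => a
  | bacbc => baca
  | baa => bc

aa->c; abc->; cbc->ca; cc->a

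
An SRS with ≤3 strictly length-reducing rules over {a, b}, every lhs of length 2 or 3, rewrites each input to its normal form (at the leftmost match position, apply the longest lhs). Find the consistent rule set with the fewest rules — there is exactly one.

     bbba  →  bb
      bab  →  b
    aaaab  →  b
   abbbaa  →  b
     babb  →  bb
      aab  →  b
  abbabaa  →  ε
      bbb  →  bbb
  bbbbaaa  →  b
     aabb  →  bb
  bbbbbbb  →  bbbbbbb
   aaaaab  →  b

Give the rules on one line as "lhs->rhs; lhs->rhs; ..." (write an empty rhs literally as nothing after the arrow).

ab->b; ba->

  | bbba => bb
  | bab => b
  | aaaab => aaab => aab => ab => b
  | abbbaa => bbbaa => bba => b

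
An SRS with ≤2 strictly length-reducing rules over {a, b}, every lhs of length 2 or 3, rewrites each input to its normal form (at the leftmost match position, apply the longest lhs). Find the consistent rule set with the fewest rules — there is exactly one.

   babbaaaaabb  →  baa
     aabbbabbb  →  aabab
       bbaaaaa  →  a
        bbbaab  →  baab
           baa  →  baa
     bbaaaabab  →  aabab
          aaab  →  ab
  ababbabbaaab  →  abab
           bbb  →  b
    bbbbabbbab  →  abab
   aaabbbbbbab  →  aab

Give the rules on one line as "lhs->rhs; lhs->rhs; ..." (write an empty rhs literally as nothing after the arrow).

aaa->a; bb->

  | babbaaaaabb => baaaaaabb => baaaabb => baabb => baa
  | aabbbabbb => aababbb => aabab
  | bbaaaaa => aaaaa => aaa => a
  | bbbaab => baab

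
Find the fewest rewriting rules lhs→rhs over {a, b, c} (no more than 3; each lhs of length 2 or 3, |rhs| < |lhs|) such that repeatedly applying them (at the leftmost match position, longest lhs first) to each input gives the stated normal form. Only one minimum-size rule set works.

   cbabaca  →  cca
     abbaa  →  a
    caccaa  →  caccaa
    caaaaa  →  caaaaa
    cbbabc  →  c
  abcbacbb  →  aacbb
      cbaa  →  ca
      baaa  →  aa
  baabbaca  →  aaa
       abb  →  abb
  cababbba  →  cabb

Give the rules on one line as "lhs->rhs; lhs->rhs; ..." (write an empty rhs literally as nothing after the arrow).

  | cbabaca => cbaca => cca
  | abbaa => aba => a
  | caccaa
  | caaaaa

ba->; bc->a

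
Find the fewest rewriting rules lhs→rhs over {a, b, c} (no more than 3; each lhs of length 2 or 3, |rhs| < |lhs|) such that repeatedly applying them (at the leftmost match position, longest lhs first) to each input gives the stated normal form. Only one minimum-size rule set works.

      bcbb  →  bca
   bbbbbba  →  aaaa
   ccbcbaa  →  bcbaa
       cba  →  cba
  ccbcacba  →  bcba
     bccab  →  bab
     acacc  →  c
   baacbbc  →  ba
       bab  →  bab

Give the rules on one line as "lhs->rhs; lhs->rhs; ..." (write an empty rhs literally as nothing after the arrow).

  | bcbb => bca
  | bbbbbba => abbbba => aabba => aaaa
  | ccbcbaa => bcbaa
  | cba

ac->; bb->a; cc->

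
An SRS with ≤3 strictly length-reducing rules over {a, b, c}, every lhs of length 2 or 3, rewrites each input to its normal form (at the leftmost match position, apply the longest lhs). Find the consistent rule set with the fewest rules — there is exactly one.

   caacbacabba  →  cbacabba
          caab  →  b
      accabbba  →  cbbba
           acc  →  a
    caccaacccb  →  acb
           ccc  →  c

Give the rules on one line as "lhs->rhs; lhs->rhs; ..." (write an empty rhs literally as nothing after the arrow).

aa->c; cc->

  | caacbacabba => cccbacabba => cbacabba
  | caab => ccb => b
  | accabbba => aabbba => cbbba
  | acc => a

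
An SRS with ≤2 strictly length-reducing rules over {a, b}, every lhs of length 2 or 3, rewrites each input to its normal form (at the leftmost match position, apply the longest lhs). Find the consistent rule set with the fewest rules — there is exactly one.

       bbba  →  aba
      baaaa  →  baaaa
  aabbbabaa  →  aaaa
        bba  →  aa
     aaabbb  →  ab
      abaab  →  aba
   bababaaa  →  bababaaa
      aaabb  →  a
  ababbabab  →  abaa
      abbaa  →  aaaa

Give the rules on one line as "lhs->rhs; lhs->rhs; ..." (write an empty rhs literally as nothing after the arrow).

aab->a; bb->a

  | bbba => aba
  | baaaa
  | aabbbabaa => abbabaa => aaabaa => aaaa
  | bba => aa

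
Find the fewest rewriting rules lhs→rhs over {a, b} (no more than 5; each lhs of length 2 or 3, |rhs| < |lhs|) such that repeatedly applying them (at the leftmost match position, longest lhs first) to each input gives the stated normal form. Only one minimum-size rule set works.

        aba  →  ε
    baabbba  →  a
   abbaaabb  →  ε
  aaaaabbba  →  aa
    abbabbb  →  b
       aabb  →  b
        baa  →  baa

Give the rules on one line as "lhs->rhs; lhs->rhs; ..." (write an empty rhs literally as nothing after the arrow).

  | aba => ε
  | baabbba => babba => bba => a
  | abbaaabb => baaabb => baab => bab => bb => ε
  | aaaaabbba => aaaabba => aaaba => aa

ab->b; aba->; abb->b; bb->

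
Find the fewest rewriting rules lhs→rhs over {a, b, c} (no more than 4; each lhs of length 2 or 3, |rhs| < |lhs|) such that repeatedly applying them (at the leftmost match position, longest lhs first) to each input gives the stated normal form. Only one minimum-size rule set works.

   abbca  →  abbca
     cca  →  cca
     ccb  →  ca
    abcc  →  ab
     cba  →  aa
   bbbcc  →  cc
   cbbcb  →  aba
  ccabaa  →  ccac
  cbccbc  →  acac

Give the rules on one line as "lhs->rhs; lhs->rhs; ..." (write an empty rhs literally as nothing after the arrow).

baa->c; bbb->; bcc->b; cb->a

  | abbca
  | cca
  | ccb => ca
  | abcc => ab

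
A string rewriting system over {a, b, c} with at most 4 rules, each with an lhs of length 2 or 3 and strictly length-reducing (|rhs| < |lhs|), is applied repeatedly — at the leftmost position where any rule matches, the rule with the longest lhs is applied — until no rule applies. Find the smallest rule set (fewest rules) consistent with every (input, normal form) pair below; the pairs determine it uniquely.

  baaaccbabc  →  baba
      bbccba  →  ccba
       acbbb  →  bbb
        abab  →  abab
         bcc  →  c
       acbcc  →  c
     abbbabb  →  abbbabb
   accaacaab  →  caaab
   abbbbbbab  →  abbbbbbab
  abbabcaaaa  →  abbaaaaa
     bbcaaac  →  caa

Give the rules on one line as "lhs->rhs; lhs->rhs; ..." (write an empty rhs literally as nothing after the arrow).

ac->; bbc->c; bc->

  | baaaccbabc => baacbabc => bababc => baba
  | bbccba => ccba
  | acbbb => bbb
  | abab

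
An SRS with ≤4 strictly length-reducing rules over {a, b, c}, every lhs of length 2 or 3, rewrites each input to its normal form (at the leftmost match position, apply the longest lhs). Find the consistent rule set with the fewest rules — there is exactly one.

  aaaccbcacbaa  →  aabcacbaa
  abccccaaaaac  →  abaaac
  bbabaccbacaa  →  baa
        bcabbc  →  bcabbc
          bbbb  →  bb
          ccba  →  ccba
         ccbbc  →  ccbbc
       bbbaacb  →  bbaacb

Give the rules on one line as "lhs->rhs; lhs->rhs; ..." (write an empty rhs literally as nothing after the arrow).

acc->; bac->; bbb->bb; cca->

  | aaaccbcacbaa => aabcacbaa
  | abccccaaaaac => abccaaaac => abaaac
  | bbabaccbacaa => bbacbacaa => bbacaa => baa
  | bcabbc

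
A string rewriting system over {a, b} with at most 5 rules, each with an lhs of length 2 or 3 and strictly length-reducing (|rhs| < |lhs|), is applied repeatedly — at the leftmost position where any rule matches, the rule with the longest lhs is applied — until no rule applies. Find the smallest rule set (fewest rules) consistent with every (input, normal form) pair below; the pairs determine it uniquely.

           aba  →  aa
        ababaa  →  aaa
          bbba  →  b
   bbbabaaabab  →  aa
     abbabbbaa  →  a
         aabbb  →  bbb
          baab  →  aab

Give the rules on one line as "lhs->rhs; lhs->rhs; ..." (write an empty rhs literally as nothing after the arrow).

abb->bb; ba->a; bab->; bba->

  | aba => aa
  | ababaa => aaa
  | bbba => b
  | bbbabaaabab => bbaaabab => aabab => aa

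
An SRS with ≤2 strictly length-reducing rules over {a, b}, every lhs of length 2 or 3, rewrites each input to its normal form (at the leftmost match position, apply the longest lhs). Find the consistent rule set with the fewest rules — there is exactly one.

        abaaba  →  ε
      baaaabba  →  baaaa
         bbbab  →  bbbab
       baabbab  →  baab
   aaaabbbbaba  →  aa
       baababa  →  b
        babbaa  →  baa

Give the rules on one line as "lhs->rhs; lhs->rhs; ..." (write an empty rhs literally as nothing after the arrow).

  | abaaba => aba => ε
  | baaaabba => baaaa
  | bbbab
  | baabbab => baab

aba->; abb->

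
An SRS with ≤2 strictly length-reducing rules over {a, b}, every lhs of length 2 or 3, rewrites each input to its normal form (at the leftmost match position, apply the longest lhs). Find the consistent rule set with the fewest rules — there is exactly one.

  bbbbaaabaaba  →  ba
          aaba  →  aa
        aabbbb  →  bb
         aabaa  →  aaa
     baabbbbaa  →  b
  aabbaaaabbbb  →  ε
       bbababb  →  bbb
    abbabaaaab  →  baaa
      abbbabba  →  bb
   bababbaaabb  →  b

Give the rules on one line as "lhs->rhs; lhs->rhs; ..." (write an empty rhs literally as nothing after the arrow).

ab->; bba->b

  | bbbbaaabaaba => bbbaabaaba => bbabaaba => bbaaba => baba => ba
  | aaba => aa
  | aabbbb => abbb => bb
  | aabaa => aaa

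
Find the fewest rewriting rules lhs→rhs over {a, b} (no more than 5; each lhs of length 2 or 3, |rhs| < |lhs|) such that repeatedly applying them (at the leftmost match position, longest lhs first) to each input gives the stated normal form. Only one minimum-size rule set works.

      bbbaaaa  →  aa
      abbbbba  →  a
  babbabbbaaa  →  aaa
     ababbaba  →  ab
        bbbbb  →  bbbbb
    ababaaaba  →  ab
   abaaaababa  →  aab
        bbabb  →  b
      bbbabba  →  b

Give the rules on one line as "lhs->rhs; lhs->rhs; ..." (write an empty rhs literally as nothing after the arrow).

abb->b; ba->b; baa->; bba->a

  | bbbaaaa => baaaa => aa
  | abbbbba => bbbba => bba => a
  | babbabbbaaa => bbbabbbaaa => babbbaaa => bbbbaaa => bbaaa => aaa
  | ababbaba => abbbaba => bbaba => aba => ab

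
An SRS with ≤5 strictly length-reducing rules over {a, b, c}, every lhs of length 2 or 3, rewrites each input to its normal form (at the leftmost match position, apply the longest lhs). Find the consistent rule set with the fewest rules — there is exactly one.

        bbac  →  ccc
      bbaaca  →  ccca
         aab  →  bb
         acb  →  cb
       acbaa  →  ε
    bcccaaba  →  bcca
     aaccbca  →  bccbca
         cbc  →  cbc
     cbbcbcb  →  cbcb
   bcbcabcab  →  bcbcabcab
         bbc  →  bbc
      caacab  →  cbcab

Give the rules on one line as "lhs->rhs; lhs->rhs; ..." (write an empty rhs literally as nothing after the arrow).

  | bbac => ccc
  | bbaaca => ccaca => ccca
  | aab => bb
  | acb => cb

aa->b; ac->c; bba->cc; cbb->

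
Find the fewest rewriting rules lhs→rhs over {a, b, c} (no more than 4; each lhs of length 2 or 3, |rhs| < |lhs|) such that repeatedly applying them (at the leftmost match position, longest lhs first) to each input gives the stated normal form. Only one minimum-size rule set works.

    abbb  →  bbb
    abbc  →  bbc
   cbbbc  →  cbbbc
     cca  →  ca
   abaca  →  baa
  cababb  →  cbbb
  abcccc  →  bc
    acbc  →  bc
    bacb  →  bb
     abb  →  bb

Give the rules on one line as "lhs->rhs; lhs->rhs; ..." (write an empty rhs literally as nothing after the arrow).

ab->b; ac->a; cc->c

  | abbb => bbb
  | abbc => bbc
  | cbbbc
  | cca => ca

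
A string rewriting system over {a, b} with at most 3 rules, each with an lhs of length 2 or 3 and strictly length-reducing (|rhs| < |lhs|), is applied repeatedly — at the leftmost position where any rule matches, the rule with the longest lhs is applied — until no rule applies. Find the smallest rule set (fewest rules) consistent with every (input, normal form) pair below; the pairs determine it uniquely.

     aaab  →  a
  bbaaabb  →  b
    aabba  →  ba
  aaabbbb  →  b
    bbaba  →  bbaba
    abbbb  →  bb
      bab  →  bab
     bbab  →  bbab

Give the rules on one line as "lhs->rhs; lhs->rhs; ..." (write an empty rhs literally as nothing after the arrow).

aab->; abb->; baa->

  | aaab => a
  | bbaaabb => babb => b
  | aabba => ba
  | aaabbbb => abbb => b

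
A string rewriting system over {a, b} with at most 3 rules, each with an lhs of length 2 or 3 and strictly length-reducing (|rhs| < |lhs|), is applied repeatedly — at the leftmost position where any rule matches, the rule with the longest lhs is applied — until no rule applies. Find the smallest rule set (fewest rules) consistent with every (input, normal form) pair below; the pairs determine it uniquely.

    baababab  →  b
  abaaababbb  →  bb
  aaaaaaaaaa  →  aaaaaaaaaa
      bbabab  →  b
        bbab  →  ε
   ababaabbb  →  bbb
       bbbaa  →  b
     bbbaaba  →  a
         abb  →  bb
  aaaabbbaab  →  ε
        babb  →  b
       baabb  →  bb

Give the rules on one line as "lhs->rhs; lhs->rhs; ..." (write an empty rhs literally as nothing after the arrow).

ab->b; ba->; bab->a

  | baababab => ababab => babab => aab => ab => b
  | abaaababbb => baaababbb => aababbb => ababbb => babbb => abb => bb
  | aaaaaaaaaa
  | bbabab => baab => ab => b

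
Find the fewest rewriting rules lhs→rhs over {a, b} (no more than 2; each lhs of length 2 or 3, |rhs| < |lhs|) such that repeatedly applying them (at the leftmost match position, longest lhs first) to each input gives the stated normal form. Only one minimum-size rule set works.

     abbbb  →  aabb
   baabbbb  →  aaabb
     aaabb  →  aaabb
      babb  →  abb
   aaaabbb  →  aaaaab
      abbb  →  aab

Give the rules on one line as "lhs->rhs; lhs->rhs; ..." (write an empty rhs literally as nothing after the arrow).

  | abbbb => aabb
  | baabbbb => aabbbb => aaabb
  | aaabb
  | babb => abb

ba->a; bbb->ab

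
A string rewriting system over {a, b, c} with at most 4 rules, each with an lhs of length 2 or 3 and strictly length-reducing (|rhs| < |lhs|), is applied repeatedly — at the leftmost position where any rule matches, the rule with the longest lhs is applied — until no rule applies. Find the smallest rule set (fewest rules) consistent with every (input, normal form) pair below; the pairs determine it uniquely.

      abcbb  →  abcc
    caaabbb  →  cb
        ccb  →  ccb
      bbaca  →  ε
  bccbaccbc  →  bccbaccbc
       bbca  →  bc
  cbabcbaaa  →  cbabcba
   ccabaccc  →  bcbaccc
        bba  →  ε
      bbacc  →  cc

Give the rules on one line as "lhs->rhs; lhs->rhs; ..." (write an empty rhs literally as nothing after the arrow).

  | abcbb => abcc
  | caaabbb => aabbb => bbb => cb
  | ccb
  | bbaca => caca => ca => ε

aa->; bb->c; ca->; cca->bc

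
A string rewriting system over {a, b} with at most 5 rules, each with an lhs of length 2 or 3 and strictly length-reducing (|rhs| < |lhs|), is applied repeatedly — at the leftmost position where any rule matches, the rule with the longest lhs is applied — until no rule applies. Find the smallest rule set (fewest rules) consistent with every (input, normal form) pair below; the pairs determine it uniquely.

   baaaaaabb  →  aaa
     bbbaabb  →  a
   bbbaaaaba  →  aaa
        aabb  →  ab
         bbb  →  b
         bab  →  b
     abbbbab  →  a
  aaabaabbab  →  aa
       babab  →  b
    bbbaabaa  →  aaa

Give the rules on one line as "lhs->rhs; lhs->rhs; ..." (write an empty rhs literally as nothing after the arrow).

  | baaaaaabb => aaaaabb => aaaab => aaa
  | bbbaabb => baabb => abb => a
  | bbbaaaaba => baaaaba => aaaba => aaa
  | aabb => ab

aab->a; aba->aa; ba->; bb->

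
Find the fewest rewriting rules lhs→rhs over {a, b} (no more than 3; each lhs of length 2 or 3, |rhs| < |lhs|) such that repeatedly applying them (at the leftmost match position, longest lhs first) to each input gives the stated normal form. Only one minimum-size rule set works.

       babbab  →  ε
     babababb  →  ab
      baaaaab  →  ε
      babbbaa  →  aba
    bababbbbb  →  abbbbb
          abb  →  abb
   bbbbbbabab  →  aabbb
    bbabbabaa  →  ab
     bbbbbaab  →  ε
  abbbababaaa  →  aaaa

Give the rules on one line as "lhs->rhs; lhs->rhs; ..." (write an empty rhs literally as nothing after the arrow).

  | babbab => bab => ε
  | babababb => ababb => ab
  | baaaaab => baaab => bab => ε
  | babbbaa => bbaa => aba

baa->b; bab->; bba->ab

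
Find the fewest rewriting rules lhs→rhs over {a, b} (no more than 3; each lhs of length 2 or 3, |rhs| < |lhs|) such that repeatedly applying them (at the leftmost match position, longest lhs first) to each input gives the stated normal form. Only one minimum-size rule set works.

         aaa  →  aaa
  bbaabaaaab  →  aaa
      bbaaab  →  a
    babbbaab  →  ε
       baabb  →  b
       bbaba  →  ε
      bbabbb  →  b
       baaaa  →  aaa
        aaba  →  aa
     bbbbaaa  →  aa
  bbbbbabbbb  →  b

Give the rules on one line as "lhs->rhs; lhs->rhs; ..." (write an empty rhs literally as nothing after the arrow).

ab->; ba->; bb->b

  | aaa
  | bbaabaaaab => baabaaaab => abaaaab => aaaab => aaa
  | bbaaab => baaab => aab => a
  | babbbaab => bbbaab => bbaab => baab => ab => ε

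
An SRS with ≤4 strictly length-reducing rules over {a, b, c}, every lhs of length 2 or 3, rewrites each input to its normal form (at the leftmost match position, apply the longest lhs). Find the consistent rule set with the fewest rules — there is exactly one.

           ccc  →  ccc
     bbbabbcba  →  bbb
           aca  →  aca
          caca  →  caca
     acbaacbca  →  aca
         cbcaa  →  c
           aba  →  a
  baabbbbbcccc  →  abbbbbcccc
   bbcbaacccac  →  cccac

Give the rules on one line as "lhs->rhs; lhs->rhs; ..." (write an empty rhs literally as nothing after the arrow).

  | ccc
  | bbbabbcba => bbbbcba => bbbba => bbb
  | aca
  | caca

aa->; ba->; cb->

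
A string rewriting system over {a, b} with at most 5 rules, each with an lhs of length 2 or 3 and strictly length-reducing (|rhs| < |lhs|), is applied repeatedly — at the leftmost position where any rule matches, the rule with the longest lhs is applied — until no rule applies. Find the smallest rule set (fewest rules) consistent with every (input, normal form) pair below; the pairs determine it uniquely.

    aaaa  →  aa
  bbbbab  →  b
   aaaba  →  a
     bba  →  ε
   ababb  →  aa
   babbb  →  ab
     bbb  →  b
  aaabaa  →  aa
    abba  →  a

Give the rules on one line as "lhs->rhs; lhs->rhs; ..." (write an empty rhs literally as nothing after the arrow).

aaa->ab; ba->a; bb->; bba->

  | aaaa => aba => aa
  | bbbbab => bbab => b
  | aaaba => abba => a
  | bba => ε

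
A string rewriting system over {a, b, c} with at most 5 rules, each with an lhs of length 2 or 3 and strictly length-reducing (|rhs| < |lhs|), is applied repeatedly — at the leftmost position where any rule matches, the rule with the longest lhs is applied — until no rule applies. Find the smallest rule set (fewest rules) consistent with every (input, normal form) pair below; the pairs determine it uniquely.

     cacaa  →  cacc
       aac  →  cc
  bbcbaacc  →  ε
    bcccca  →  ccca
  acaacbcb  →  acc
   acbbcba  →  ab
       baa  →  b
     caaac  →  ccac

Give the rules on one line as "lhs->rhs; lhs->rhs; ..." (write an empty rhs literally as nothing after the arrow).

  | cacaa => cacc
  | aac => cc
  | bbcbaacc => bbaacc => bbacc => bbcc => bc => ε
  | bcccca => ccca

aa->c; ba->b; bc->; cb->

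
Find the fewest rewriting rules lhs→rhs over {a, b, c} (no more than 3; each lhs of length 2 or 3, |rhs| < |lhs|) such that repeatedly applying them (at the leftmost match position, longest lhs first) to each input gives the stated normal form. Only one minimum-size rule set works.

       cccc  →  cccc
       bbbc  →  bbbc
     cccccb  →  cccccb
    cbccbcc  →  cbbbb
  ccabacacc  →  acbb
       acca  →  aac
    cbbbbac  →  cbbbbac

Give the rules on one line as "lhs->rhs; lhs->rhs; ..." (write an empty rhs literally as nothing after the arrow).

aca->; bcc->bb; cca->ac

  | cccc
  | bbbc
  | cccccb
  | cbccbcc => cbbbcc => cbbbb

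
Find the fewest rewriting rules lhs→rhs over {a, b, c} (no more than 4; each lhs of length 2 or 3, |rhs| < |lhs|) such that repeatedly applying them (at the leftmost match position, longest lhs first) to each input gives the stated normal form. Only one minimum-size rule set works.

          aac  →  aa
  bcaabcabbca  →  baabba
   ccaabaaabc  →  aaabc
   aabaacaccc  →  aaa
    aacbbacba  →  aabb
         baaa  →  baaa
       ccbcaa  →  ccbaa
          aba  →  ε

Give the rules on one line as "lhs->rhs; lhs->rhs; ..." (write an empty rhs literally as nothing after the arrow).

  | aac => aa
  | bcaabcabbca => baabcabbca => baabbca => baabba
  | ccaabaaabc => caabaaabc => aabaaabc => aaabc
  | aabaacaccc => aacaccc => aaaccc => aaacc => aaac => aaa

aba->; ac->a; ca->a; cab->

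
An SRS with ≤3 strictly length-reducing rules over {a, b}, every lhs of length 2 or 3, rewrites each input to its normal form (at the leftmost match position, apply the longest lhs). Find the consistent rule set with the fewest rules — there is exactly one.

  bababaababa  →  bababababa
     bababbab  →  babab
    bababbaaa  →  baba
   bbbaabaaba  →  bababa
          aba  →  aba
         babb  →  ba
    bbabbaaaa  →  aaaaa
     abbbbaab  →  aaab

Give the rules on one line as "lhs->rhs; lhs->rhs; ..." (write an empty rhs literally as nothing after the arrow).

  | bababaababa => bababababa
  | bababbab => babaab => babab
  | bababbaaa => babaaaa => babaaa => babaa => baba
  | bbbaabaaba => baabaaba => babaaba => bababa

baa->ba; bb->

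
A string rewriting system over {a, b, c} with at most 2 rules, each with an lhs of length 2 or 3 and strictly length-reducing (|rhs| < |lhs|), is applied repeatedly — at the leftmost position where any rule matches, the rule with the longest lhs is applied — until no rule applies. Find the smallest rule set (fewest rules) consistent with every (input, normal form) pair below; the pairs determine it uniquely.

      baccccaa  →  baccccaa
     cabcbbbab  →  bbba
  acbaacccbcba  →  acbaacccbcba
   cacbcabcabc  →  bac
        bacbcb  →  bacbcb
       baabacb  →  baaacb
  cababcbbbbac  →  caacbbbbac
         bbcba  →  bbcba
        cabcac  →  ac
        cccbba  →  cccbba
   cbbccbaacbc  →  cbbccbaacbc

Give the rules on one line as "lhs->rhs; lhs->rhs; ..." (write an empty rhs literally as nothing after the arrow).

  | baccccaa
  | cabcbbbab => cacbbbab => bbbab => bbba
  | acbaacccbcba
  | cacbcabcabc => bcabcabc => bcacabc => babc => bac

ab->a; cac->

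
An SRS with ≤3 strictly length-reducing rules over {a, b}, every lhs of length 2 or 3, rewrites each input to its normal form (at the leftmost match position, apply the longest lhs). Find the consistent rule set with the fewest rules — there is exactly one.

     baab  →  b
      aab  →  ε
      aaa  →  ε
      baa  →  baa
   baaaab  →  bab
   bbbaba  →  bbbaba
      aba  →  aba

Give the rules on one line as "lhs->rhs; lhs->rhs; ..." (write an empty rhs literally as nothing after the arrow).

  | baab => b
  | aab => ε
  | aaa => ε
  | baa

aaa->; aab->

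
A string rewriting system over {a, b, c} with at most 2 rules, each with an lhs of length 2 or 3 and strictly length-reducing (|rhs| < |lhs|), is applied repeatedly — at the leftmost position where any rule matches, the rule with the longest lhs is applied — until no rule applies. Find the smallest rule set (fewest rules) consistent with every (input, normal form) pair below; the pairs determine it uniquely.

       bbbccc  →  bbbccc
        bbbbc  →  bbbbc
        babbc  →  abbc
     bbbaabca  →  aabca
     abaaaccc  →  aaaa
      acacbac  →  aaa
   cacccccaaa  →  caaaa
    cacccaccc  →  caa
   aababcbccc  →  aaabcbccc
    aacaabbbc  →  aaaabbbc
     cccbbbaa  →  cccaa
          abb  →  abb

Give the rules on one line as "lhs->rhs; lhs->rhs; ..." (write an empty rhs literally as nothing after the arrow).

  | bbbccc
  | bbbbc
  | babbc => abbc
  | bbbaabca => bbaabca => baabca => aabca

ac->a; ba->a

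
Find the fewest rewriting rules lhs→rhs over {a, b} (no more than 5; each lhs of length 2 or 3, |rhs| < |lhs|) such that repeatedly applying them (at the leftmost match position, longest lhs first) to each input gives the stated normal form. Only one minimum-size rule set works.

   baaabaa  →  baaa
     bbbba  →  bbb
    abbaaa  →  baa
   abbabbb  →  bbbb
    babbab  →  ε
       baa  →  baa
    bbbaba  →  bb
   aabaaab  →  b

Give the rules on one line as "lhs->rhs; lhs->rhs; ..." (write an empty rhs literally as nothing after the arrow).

ab->b; aba->; bab->; bba->b

  | baaabaa => baaa
  | bbbba => bbb
  | abbaaa => bbaaa => baa
  | abbabbb => bbabbb => bbbb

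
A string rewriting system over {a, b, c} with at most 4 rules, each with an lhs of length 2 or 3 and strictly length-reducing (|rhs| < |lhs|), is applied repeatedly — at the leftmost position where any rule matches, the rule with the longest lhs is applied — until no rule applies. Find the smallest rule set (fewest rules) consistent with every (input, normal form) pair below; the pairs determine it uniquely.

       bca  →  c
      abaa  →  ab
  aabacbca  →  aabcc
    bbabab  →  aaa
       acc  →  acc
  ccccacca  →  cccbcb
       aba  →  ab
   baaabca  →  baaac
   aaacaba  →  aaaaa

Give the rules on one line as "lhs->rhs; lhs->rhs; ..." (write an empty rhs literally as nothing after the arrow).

aba->ab; bb->a; bca->c; ca->b

  | bca => c
  | abaa => aba => ab
  | aabacbca => aabcbca => aabcc
  | bbabab => aabab => aabb => aaa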